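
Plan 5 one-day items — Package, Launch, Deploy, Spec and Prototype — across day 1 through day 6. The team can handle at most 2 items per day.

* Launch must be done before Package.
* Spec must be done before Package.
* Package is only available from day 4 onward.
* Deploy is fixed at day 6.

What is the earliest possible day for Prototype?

Prototype at day 1 is achievable: Spec in day 2, Launch in day 1, Package in day 4, Deploy in day 6, Prototype in day 1.

day 1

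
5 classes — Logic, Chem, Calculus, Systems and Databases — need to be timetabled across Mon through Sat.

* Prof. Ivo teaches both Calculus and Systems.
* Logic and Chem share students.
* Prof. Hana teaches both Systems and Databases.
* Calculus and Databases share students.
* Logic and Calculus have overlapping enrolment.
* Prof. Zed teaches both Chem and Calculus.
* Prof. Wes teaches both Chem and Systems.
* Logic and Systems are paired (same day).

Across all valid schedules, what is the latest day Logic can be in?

Sat

Logic at Sat is achievable: Chem=Mon; Logic=Sat; Systems=Sat; Databases=Mon; Calculus=Tue.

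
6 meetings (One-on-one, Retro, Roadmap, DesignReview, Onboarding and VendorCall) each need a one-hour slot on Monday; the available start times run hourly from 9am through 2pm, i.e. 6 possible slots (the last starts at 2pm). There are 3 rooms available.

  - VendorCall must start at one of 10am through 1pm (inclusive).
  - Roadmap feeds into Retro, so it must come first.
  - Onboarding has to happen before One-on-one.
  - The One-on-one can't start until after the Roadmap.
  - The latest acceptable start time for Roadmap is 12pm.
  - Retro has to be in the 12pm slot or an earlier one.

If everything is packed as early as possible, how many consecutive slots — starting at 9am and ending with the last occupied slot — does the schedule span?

2

The precedence chain requires at least 2 distinct slots.
With at most 3 per slot and 6 meetings, at least 2 slots are needed.
2 works (last occupied slot: 10am): for example VendorCall -> 10am, Retro -> 10am, DesignReview -> 9am, One-on-one -> 10am, Onboarding -> 9am, Roadmap -> 9am.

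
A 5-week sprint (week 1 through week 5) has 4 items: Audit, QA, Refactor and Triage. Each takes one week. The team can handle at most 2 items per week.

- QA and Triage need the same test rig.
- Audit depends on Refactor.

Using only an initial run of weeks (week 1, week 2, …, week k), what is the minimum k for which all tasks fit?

2 weeks

The precedence chain requires at least 2 distinct weeks.
With at most 2 per week and 4 tasks, at least 2 weeks are needed.
2 works (last occupied week: week 2): for example QA=week 1, Audit=week 2, Refactor=week 1, Triage=week 2.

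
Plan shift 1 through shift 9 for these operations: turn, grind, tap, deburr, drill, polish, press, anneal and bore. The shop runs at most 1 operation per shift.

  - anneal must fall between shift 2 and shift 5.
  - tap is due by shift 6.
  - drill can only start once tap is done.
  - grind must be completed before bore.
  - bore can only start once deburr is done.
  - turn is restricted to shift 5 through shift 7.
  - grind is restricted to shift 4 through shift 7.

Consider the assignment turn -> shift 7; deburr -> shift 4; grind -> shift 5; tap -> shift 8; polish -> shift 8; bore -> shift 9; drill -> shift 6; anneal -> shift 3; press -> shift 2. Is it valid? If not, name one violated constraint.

tap is due by shift 6 — violated.
drill can only start once tap is done — violated.
grind must be completed before bore — holds.
bore can only start once deburr is done — holds.
anneal must fall between shift 2 and shift 5 — holds.
The shop runs at most 1 operation per shift — violated.
turn is restricted to shift 5 through shift 7 — holds.
grind is restricted to shift 4 through shift 7 — holds.

No — it violates: tap is due by shift 6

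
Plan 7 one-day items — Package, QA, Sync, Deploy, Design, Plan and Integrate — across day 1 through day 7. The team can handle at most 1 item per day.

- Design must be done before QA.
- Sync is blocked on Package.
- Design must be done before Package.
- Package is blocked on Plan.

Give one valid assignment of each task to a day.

Design in day 1; Integrate in day 7; Plan in day 2; Sync in day 5; Deploy in day 6; Package in day 3; QA in day 4

Checking: Plan(day 2) before Package(day 3); Design(day 1) before QA(day 4); Design(day 1) before Package(day 3); Package(day 3) before Sync(day 5); max 1 per day (cap 1).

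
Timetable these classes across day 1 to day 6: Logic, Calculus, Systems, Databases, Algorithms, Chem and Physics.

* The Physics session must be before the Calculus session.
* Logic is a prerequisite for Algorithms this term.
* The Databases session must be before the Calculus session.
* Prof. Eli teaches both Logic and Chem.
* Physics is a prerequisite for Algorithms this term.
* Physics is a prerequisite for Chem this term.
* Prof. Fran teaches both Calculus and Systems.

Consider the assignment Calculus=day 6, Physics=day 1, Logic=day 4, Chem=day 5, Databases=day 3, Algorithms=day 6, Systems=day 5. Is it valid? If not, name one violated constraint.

Prof. Fran teaches both Calculus and Systems — holds.
Prof. Eli teaches both Logic and Chem — holds.
Logic is a prerequisite for Algorithms this term — holds.
The Databases session must be before the Calculus session — holds.
Physics is a prerequisite for Algorithms this term — holds.
The Physics session must be before the Calculus session — holds.
Physics is a prerequisite for Chem this term — holds.

Valid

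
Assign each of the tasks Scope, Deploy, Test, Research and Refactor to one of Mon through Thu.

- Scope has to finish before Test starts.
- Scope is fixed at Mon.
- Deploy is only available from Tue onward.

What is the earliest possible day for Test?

Precedence pushes Test to at least Tue.
Test at Tue is achievable: Scope=Mon; Test=Tue; Research=Mon; Refactor=Mon; Deploy=Tue.

Tue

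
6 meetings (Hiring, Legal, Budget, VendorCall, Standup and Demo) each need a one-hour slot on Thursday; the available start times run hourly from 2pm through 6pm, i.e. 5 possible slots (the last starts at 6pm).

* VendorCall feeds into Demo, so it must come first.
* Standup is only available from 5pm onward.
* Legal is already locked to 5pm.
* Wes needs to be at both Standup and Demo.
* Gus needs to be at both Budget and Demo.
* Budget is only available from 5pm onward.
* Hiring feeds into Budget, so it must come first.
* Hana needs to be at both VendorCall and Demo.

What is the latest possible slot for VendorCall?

5pm

Downstream work caps VendorCall at 5pm.
VendorCall at 5pm is achievable: Hiring=2pm; Standup=5pm; Legal=5pm; Budget=5pm; Demo=6pm; VendorCall=5pm.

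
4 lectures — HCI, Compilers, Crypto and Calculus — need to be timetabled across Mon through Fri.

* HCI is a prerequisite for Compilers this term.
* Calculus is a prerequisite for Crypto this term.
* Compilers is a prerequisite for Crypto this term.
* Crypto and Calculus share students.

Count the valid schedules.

35

Splitting on HCI: it can be Mon (20), Tue (11), Wed (4). Listing each branch's schedules as (Compilers, Crypto, Calculus):
HCI=Mon: (Tue,Wed,Mon) (Tue,Wed,Tue) (Tue,Thu,Mon) (Tue,Thu,Tue) (Tue,Thu,Wed) (Tue,Fri,Mon) (Tue,Fri,Tue) (Tue,Fri,Wed) (Tue,Fri,Thu) (Wed,Thu,Mon) (Wed,Thu,Tue) (Wed,Thu,Wed) (Wed,Fri,Mon) (Wed,Fri,Tue) (Wed,Fri,Wed) (Wed,Fri,Thu) (Thu,Fri,Mon) (Thu,Fri,Tue) (Thu,Fri,Wed) (Thu,Fri,Thu) — 20.
HCI=Tue: (Wed,Thu,Mon) (Wed,Thu,Tue) (Wed,Thu,Wed) (Wed,Fri,Mon) (Wed,Fri,Tue) (Wed,Fri,Wed) (Wed,Fri,Thu) (Thu,Fri,Mon) (Thu,Fri,Tue) (Thu,Fri,Wed) (Thu,Fri,Thu) — 11.
HCI=Wed: (Thu,Fri,Mon) (Thu,Fri,Tue) (Thu,Fri,Wed) (Thu,Fri,Thu) — 4.
Summing: 20 + 11 + 4 = 35.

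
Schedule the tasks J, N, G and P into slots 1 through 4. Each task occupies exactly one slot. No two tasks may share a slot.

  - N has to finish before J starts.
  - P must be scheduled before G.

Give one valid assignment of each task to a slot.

N in 1, G in 4, P in 3, J in 2

Checking: N(1) before J(2); P(3) before G(4); max 1 per slot (cap 1).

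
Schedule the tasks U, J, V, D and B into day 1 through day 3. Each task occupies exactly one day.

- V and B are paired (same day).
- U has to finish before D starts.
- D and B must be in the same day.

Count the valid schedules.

Splitting on U: it can be day 1 (6), day 2 (3). Listing each branch's schedules as (J, V, D, B) by day number:
U=day 1: (1,2,2,2) (1,3,3,3) (2,2,2,2) (2,3,3,3) (3,2,2,2) (3,3,3,3) — 6.
U=day 2: (1,3,3,3) (2,3,3,3) (3,3,3,3) — 3.
Summing: 6 + 3 = 9.

9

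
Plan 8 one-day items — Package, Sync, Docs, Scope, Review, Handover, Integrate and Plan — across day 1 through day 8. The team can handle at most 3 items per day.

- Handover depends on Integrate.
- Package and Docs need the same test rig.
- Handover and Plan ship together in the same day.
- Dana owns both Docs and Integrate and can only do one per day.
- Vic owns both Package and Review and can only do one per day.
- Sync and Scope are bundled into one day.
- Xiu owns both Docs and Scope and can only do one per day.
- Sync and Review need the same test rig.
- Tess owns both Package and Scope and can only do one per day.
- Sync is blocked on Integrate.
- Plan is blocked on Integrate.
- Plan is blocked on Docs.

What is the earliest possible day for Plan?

day 3

Precedence pushes Plan to at least day 2.
Plan at day 3 is achievable: Sync -> day 4, Review -> day 2, Scope -> day 4, Docs -> day 2, Integrate -> day 1, Handover -> day 3, Plan -> day 3, Package -> day 1.
Nothing earlier works — the conflict and capacity constraints rule out every day before day 3.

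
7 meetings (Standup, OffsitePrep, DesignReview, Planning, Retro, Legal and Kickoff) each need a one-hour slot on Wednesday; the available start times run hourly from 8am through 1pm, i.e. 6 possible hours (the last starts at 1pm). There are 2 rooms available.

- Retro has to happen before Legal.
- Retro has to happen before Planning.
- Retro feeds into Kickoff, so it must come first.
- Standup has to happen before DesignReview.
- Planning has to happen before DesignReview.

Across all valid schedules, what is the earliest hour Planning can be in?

9am

Precedence pushes Planning to at least 9am; downstream work caps Planning at 12pm.
Planning at 9am is achievable: Standup=8am; Legal=9am; Kickoff=10am; OffsitePrep=11am; DesignReview=10am; Planning=9am; Retro=8am.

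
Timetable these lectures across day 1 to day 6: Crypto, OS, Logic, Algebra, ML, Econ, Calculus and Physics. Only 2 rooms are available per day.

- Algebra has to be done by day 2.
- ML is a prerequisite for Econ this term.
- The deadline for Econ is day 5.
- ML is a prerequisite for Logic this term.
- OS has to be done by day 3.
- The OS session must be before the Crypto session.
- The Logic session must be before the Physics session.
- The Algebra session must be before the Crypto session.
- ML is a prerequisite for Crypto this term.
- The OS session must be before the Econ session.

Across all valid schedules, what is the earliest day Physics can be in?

day 3

Precedence pushes Physics to at least day 3.
Physics at day 3 is achievable: Logic=day 2; ML=day 1; Econ=day 3; Calculus=day 4; Crypto=day 4; OS=day 2; Physics=day 3; Algebra=day 1.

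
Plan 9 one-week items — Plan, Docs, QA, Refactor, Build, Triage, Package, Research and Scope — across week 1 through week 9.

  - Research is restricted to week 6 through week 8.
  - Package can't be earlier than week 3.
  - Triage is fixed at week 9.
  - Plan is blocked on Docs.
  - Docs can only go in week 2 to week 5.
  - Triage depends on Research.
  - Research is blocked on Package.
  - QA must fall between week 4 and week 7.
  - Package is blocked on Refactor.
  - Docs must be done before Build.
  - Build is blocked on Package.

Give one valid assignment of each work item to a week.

Docs -> week 2, Research -> week 6, Plan -> week 3, Scope -> week 1, Refactor -> week 1, Package -> week 3, Triage -> week 9, QA -> week 4, Build -> week 4

Checking: Package(week 3) before Build(week 4); Refactor(week 1) before Package(week 3); Docs(week 2) before Build(week 4); Package(week 3) before Research(week 6); Docs(week 2) before Plan(week 3); Research(week 6) before Triage(week 9); Docs=week 2 in [week 2,week 5]; QA=week 4 in [week 4,week 7]; Triage=week 9 in [week 9,week 9]; Research=week 6 in [week 6,week 8]; Package=week 3 in [week 3,week 9].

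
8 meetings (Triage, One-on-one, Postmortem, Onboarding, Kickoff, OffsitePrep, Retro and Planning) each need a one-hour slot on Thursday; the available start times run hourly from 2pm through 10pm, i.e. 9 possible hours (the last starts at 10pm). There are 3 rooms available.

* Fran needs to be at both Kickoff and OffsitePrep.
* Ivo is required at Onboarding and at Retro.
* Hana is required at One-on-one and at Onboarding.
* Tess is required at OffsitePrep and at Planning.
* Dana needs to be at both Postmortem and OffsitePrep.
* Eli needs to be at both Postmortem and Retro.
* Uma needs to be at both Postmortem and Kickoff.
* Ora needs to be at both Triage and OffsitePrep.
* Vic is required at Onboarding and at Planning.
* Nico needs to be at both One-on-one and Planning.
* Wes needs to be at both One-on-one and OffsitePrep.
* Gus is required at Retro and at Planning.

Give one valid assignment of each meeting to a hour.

Retro in 4pm; Postmortem in 2pm; OffsitePrep in 4pm; One-on-one in 2pm; Kickoff in 3pm; Planning in 5pm; Onboarding in 3pm; Triage in 2pm

Checking: Triage(2pm) != OffsitePrep(4pm); OffsitePrep(4pm) != Planning(5pm); Onboarding(3pm) != Retro(4pm); One-on-one(2pm) != OffsitePrep(4pm); Postmortem(2pm) != Retro(4pm); One-on-one(2pm) != Planning(5pm); Postmortem(2pm) != OffsitePrep(4pm); Postmortem(2pm) != Kickoff(3pm); Retro(4pm) != Planning(5pm); Kickoff(3pm) != OffsitePrep(4pm); Onboarding(3pm) != Planning(5pm); One-on-one(2pm) != Onboarding(3pm); max 3 per hour (cap 3).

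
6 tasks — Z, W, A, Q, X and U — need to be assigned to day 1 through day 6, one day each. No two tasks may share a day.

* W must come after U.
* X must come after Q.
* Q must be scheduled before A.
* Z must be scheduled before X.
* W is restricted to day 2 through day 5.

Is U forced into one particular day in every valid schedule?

No

U can be day 1 (e.g. W=day 2; Q=day 3; U=day 1; A=day 6; Z=day 4; X=day 5) or day 2 (e.g. A in day 6, U in day 2, W in day 3, X in day 5, Z in day 4, Q in day 1).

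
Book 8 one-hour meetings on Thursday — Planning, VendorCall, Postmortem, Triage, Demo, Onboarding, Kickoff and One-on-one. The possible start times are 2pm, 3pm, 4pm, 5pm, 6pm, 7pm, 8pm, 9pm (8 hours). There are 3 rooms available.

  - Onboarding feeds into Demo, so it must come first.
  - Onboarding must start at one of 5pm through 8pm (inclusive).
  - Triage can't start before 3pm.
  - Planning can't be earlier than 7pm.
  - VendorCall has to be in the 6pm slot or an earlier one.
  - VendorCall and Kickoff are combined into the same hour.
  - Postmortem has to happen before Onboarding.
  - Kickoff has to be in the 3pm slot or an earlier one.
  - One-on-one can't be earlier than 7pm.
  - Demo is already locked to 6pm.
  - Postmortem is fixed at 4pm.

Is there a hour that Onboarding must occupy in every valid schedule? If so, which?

Postmortem is fixed at 4pm and must come before Onboarding, so Onboarding is at least 5pm.
Demo is fixed at 6pm and must come after Onboarding, so Onboarding is at most 5pm.
So Onboarding must be 5pm.

5pm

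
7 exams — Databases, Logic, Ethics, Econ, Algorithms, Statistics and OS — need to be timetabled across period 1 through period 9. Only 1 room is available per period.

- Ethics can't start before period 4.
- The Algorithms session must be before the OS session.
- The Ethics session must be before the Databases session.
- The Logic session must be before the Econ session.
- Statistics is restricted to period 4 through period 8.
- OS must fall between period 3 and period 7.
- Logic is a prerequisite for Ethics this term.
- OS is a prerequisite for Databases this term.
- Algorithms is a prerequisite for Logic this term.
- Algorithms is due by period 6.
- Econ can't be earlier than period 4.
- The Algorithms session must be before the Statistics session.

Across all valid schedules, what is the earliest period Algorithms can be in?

Algorithms's own window allows nothing later than period 6.
Algorithms at period 1 is achievable: OS in period 3; Econ in period 6; Databases in period 7; Algorithms in period 1; Statistics in period 4; Logic in period 2; Ethics in period 5.

period 1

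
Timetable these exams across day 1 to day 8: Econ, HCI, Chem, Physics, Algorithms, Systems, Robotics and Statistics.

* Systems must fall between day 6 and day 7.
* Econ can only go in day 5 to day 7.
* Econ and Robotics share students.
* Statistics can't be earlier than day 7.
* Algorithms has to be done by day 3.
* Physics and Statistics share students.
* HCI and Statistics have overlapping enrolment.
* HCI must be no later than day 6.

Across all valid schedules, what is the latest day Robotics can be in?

day 8

Robotics at day 8 is achievable: Econ in day 5, Systems in day 6, Physics in day 1, Robotics in day 8, Chem in day 1, Algorithms in day 1, Statistics in day 7, HCI in day 1.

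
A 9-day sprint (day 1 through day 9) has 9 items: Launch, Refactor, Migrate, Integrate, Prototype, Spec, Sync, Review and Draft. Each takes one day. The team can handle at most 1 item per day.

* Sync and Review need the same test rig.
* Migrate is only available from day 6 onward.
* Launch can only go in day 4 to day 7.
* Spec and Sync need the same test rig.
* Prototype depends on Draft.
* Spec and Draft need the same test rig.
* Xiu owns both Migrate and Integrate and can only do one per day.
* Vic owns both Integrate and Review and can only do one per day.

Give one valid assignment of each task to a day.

Migrate in day 6, Review in day 9, Integrate in day 5, Prototype in day 2, Spec in day 7, Sync in day 8, Launch in day 4, Refactor in day 3, Draft in day 1

Checking: Draft(day 1) before Prototype(day 2); Spec(day 7) != Draft(day 1); Integrate(day 5) != Review(day 9); Migrate(day 6) != Integrate(day 5); Spec(day 7) != Sync(day 8); Sync(day 8) != Review(day 9); Launch=day 4 in [day 4,day 7]; Migrate=day 6 in [day 6,day 9]; max 1 per day (cap 1).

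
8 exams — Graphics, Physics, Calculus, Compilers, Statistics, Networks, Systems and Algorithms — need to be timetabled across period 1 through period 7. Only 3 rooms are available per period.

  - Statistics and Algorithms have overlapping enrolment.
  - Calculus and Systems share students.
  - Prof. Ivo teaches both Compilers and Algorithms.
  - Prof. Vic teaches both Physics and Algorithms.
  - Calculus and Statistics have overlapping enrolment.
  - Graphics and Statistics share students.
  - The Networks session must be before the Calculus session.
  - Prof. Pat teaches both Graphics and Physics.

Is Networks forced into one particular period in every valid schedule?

Networks can be period 1 (e.g. Statistics in period 3; Compilers in period 1; Calculus in period 2; Systems in period 3; Networks in period 1; Physics in period 2; Algorithms in period 4; Graphics in period 1) or period 2 (e.g. Graphics -> period 1; Statistics -> period 2; Algorithms -> period 3; Systems -> period 1; Physics -> period 2; Networks -> period 2; Compilers -> period 1; Calculus -> period 3).

No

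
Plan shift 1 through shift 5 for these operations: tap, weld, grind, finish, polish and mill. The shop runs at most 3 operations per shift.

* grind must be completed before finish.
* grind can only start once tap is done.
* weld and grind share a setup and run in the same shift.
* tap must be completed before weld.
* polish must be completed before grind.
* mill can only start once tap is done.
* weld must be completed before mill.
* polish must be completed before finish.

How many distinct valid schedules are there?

34

Splitting on tap: it can be shift 1 (20), shift 2 (11), shift 3 (3). Listing each branch's schedules as (weld, grind, finish, polish, mill) by shift number:
tap=shift 1: (2,2,3,1,3) (2,2,3,1,4) (2,2,3,1,5) (2,2,4,1,3) (2,2,4,1,4) (2,2,4,1,5) (2,2,5,1,3) (2,2,5,1,4) (2,2,5,1,5) (3,3,4,1,4) (3,3,4,1,5) (3,3,4,2,4) (3,3,4,2,5) (3,3,5,1,4) (3,3,5,1,5) (3,3,5,2,4) (3,3,5,2,5) (4,4,5,1,5) (4,4,5,2,5) (4,4,5,3,5) — 20.
tap=shift 2: (3,3,4,1,4) (3,3,4,1,5) (3,3,4,2,4) (3,3,4,2,5) (3,3,5,1,4) (3,3,5,1,5) (3,3,5,2,4) (3,3,5,2,5) (4,4,5,1,5) (4,4,5,2,5) (4,4,5,3,5) — 11.
tap=shift 3: (4,4,5,1,5) (4,4,5,2,5) (4,4,5,3,5) — 3.
Summing: 20 + 11 + 3 = 34.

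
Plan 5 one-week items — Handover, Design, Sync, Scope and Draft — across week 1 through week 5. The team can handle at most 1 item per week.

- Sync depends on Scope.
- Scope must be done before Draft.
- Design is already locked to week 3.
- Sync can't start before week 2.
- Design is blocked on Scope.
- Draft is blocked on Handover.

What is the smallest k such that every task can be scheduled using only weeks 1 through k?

5

The precedence chain requires at least 2 distinct weeks.
With at most 1 per week and 5 tasks, at least 5 weeks are needed.
Design can't be placed before week 3, so the schedule must run through at least week 3.
5 works (last occupied week: week 5): for example Scope=week 1; Design=week 3; Sync=week 2; Handover=week 4; Draft=week 5.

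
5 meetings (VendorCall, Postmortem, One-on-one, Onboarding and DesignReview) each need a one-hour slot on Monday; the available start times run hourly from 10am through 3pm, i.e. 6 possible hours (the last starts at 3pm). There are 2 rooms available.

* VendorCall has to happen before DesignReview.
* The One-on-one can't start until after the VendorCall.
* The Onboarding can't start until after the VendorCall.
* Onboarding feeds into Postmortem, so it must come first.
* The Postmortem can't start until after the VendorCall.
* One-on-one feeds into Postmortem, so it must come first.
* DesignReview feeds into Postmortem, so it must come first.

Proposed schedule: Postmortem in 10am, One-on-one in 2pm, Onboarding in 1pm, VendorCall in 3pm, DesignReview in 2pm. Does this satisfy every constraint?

The Onboarding can't start until after the VendorCall — violated.
The One-on-one can't start until after the VendorCall — violated.
One-on-one feeds into Postmortem, so it must come first — violated.
The Postmortem can't start until after the VendorCall — violated.
There are 2 rooms available — holds.
Onboarding feeds into Postmortem, so it must come first — violated.
VendorCall has to happen before DesignReview — violated.
DesignReview feeds into Postmortem, so it must come first — violated.

No. The Postmortem can't start until after the VendorCall is not satisfied.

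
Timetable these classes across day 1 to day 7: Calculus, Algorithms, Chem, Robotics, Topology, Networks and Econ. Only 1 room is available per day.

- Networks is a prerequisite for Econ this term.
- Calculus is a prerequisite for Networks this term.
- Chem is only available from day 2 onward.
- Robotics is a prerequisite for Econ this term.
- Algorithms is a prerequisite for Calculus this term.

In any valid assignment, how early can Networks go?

Precedence pushes Networks to at least day 3; downstream work caps Networks at day 6.
Networks at day 3 is achievable: Calculus=day 2, Chem=day 4, Econ=day 6, Topology=day 7, Networks=day 3, Robotics=day 5, Algorithms=day 1.

day 3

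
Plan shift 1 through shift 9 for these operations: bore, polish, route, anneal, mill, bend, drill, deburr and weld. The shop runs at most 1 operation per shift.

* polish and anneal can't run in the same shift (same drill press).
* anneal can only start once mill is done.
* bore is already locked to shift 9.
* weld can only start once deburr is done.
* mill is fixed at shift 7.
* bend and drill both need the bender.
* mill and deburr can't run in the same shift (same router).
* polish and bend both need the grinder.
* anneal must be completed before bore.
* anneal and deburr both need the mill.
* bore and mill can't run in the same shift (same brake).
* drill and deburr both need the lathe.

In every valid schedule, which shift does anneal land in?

mill is fixed at shift 7 and must come before anneal, so anneal is at least shift 8.
bore is fixed at shift 9 and must come after anneal, so anneal is at most shift 8.
So anneal must be shift 8.

shift 8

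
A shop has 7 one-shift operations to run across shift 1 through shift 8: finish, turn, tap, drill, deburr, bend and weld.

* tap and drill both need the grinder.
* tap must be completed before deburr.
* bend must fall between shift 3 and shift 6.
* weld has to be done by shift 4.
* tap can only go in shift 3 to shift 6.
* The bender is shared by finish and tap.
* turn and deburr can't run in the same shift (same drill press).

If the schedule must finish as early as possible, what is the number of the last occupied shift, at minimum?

4

The precedence chain requires at least 2 distinct shifts.
Propagating the time windows through the other constraints, deburr can't land before shift 4, so the schedule must run through at least shift 4.
4 works (last occupied shift: shift 4): for example finish -> shift 1, tap -> shift 3, deburr -> shift 4, turn -> shift 1, weld -> shift 1, drill -> shift 1, bend -> shift 3.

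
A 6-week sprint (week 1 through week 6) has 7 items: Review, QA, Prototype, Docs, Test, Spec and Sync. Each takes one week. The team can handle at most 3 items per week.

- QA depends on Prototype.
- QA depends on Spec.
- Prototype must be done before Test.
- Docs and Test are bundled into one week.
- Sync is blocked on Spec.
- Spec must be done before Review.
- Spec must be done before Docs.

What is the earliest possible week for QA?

week 2

Precedence pushes QA to at least week 2.
QA at week 2 is achievable: Test in week 3, Docs in week 3, QA in week 2, Prototype in week 1, Spec in week 1, Review in week 2, Sync in week 2.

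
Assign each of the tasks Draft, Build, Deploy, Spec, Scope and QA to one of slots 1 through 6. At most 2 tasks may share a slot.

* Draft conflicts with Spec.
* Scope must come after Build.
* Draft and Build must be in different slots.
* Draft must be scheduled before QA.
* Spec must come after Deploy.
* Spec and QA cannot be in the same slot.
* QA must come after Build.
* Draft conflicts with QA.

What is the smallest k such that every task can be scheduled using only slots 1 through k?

3

The precedence chain requires at least 2 distinct slots.
With at most 2 per slot and 6 tasks, at least 3 slots are needed.
3 works (last occupied slot: 3): for example QA=3; Draft=1; Scope=3; Deploy=1; Spec=2; Build=2.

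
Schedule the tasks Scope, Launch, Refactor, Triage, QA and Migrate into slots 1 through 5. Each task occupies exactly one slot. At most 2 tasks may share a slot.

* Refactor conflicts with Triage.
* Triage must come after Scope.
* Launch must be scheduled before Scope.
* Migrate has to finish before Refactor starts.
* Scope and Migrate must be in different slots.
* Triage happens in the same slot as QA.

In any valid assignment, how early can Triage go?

3

Precedence pushes Triage to at least 3.
Triage at 3 is achievable: Triage=3; Refactor=2; Launch=1; QA=3; Scope=2; Migrate=1.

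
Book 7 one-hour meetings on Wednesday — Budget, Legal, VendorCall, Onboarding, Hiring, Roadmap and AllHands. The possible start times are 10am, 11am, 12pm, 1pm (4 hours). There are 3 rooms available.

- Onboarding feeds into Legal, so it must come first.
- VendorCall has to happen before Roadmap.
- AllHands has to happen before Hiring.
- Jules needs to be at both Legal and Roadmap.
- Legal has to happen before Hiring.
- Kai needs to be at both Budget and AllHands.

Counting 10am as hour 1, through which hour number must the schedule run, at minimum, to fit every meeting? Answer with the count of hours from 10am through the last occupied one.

3

The precedence chain requires at least 3 distinct hours.
With at most 3 per hour and 7 meetings, at least 3 hours are needed.
3 works (last occupied hour: 12pm): for example Legal -> 11am, Onboarding -> 10am, VendorCall -> 10am, Budget -> 11am, AllHands -> 10am, Hiring -> 12pm, Roadmap -> 12pm.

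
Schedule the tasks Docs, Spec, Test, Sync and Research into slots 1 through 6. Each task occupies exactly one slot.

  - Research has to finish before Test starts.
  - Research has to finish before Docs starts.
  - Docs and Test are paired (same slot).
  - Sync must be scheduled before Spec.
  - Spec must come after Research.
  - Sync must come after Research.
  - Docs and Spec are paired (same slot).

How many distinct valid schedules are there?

20

Splitting on Docs: it can be 3 (1), 4 (3), 5 (6), 6 (10). Listing each branch's schedules as (Spec, Test, Sync, Research):
Docs=3: (3,3,2,1) — 1.
Docs=4: (4,4,2,1) (4,4,3,1) (4,4,3,2) — 3.
Docs=5: (5,5,2,1) (5,5,3,1) (5,5,3,2) (5,5,4,1) (5,5,4,2) (5,5,4,3) — 6.
Docs=6: (6,6,2,1) (6,6,3,1) (6,6,3,2) (6,6,4,1) (6,6,4,2) (6,6,4,3) (6,6,5,1) (6,6,5,2) (6,6,5,3) (6,6,5,4) — 10.
Summing: 1 + 3 + 6 + 10 = 20.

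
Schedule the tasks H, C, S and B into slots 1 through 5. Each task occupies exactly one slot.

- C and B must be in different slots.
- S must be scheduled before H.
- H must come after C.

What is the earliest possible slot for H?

Precedence pushes H to at least 2.
H at 2 is achievable: S in 1; B in 2; C in 1; H in 2.

2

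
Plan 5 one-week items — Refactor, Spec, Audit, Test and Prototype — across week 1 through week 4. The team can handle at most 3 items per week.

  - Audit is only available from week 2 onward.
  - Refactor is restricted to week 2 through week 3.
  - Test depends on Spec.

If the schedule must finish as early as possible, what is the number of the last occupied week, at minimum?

The precedence chain requires at least 2 distinct weeks.
With at most 3 per week and 5 tasks, at least 2 weeks are needed.
2 works (last occupied week: week 2): for example Prototype -> week 1, Test -> week 2, Spec -> week 1, Refactor -> week 2, Audit -> week 2.

week 2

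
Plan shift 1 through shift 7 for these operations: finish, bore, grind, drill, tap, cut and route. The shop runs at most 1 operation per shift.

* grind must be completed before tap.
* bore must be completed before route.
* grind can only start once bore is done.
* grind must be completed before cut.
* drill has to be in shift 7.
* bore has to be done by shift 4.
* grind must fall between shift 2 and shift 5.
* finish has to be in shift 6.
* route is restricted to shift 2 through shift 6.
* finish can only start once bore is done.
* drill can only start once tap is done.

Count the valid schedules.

8

Splitting on grind: it can be shift 2 (6), shift 3 (2). Listing each branch's schedules as (finish, bore, drill, tap, cut, route) by shift number:
grind=shift 2: (6,1,7,3,4,5) (6,1,7,3,5,4) (6,1,7,4,3,5) (6,1,7,4,5,3) (6,1,7,5,3,4) (6,1,7,5,4,3) — 6.
grind=shift 3: (6,1,7,4,5,2) (6,1,7,5,4,2) — 2.
Summing: 6 + 2 = 8.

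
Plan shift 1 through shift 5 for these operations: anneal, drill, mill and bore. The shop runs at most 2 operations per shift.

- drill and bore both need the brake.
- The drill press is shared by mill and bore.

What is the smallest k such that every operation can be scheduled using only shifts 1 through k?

With at most 2 per shift and 4 operations, at least 2 shifts are needed.
2 works (last occupied shift: shift 2): for example bore=shift 1; mill=shift 2; drill=shift 2; anneal=shift 1.

2 shifts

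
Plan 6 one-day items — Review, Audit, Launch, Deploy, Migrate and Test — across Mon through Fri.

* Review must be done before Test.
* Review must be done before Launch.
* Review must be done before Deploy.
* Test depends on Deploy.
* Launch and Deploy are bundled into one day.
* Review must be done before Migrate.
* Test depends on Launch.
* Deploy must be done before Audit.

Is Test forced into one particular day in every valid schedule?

Test can be Wed (e.g. Review -> Mon, Deploy -> Tue, Migrate -> Tue, Test -> Wed, Audit -> Wed, Launch -> Tue) or Thu (e.g. Test=Thu, Review=Mon, Audit=Wed, Launch=Tue, Migrate=Tue, Deploy=Tue).

No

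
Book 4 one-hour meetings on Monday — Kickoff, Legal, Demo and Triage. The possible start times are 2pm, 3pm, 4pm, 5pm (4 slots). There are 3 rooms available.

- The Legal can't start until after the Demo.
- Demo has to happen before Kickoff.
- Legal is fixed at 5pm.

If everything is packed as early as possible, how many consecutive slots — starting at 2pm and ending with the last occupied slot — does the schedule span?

The precedence chain requires at least 2 distinct slots.
With at most 3 per slot and 4 meetings, at least 2 slots are needed.
Legal can't be placed before 5pm — that is slot 4 counting from 2pm — so the schedule must run through at least 4 slots.
4 works (last occupied slot: 5pm): for example Triage=2pm; Legal=5pm; Kickoff=3pm; Demo=2pm.

4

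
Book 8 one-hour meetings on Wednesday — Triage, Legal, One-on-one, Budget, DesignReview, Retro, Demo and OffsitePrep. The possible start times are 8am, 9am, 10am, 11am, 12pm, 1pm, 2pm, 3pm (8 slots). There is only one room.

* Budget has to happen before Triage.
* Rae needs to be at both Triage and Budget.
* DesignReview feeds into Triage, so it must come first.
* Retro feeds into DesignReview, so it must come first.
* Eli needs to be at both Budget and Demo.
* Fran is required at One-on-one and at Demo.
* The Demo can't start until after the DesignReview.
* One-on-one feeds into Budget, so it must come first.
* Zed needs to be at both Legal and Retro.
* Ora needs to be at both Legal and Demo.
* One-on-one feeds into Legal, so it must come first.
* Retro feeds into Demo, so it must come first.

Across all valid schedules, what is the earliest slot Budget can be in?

Precedence pushes Budget to at least 9am; downstream work caps Budget at 2pm.
Budget at 9am is achievable: One-on-one=8am, Retro=10am, OffsitePrep=3pm, Triage=12pm, Legal=2pm, DesignReview=11am, Demo=1pm, Budget=9am.

9am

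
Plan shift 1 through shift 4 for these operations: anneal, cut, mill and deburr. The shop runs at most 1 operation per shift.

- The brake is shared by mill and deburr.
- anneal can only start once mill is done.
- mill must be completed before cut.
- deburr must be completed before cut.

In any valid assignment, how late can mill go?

Downstream work caps mill at shift 3.
mill at shift 2 is achievable: cut -> shift 3, mill -> shift 2, deburr -> shift 1, anneal -> shift 4.
Nothing later works — the conflict and capacity constraints rule out every shift after shift 2.

shift 2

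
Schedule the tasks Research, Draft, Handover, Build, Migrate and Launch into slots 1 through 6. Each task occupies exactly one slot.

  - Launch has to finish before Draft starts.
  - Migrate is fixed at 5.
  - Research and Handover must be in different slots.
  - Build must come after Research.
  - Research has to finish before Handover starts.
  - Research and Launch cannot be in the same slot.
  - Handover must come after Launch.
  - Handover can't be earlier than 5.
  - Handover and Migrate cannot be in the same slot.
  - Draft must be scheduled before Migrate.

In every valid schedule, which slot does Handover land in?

6

Handover's window is 5–6.
Migrate is fixed at 5, and Handover can't share a slot with Migrate.
So Handover must be 6.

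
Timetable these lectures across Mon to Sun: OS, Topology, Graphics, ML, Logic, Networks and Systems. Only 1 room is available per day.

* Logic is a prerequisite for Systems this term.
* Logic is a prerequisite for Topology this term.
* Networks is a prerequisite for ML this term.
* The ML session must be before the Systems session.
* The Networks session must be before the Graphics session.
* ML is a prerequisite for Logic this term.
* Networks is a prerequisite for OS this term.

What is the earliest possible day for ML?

Precedence pushes ML to at least Tue; downstream work caps ML at Fri.
ML at Tue is achievable: Graphics=Sun, Logic=Wed, Networks=Mon, ML=Tue, OS=Fri, Topology=Sat, Systems=Thu.

Tue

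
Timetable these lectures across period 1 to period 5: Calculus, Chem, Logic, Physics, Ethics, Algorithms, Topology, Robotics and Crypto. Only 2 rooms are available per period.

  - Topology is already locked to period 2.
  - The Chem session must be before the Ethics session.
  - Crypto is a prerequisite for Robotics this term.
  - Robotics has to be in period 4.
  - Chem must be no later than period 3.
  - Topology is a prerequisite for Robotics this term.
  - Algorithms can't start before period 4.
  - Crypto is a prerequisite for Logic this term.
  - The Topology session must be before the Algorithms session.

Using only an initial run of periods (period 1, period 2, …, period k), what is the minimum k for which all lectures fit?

5

The precedence chain requires at least 2 distinct periods.
With at most 2 per period and 9 lectures, at least 5 periods are needed.
Algorithms can't be placed before period 4, so the schedule must run through at least period 4.
5 works (last occupied period: period 5): for example Topology in period 2, Calculus in period 3, Chem in period 1, Algorithms in period 4, Ethics in period 3, Robotics in period 4, Physics in period 5, Crypto in period 1, Logic in period 2.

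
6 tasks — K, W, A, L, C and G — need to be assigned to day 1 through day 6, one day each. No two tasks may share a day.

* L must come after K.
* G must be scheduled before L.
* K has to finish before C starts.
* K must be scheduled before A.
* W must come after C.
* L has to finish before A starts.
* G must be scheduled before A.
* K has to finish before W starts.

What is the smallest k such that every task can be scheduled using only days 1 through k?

The precedence chain requires at least 3 distinct days.
With at most 1 per day and 6 tasks, at least 6 days are needed.
6 works (last occupied day: day 6): for example G=day 2; K=day 1; L=day 3; A=day 4; C=day 5; W=day 6.

6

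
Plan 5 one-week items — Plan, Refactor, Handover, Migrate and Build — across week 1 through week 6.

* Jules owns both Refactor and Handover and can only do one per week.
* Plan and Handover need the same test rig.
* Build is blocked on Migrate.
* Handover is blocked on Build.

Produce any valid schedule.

Refactor=week 1; Migrate=week 1; Build=week 2; Plan=week 1; Handover=week 3

Checking: Migrate(week 1) before Build(week 2); Build(week 2) before Handover(week 3); Plan(week 1) != Handover(week 3); Refactor(week 1) != Handover(week 3).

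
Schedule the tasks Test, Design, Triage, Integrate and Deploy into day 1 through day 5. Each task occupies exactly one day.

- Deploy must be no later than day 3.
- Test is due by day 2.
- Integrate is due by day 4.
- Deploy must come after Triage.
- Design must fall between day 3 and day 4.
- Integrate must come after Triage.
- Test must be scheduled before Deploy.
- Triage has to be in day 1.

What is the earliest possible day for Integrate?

day 2

Precedence pushes Integrate to at least day 2; Integrate's own window allows nothing later than day 4.
Integrate at day 2 is achievable: Design=day 3, Test=day 1, Integrate=day 2, Triage=day 1, Deploy=day 2.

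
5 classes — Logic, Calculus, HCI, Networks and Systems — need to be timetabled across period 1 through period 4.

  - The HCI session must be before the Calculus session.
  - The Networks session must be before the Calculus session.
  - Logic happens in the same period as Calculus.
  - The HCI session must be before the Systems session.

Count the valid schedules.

Splitting on Logic: it can be period 2 (3), period 3 (10), period 4 (18). Listing each branch's schedules as (Calculus, HCI, Networks, Systems) by period number:
Logic=period 2: (2,1,1,2) (2,1,1,3) (2,1,1,4) — 3.
Logic=period 3: (3,1,1,2) (3,1,1,3) (3,1,1,4) (3,1,2,2) (3,1,2,3) (3,1,2,4) (3,2,1,3) (3,2,1,4) (3,2,2,3) (3,2,2,4) — 10.
Logic=period 4: (4,1,1,2) (4,1,1,3) (4,1,1,4) (4,1,2,2) (4,1,2,3) (4,1,2,4) (4,1,3,2) (4,1,3,3) (4,1,3,4) (4,2,1,3) (4,2,1,4) (4,2,2,3) (4,2,2,4) (4,2,3,3) (4,2,3,4) (4,3,1,4) (4,3,2,4) (4,3,3,4) — 18.
Summing: 3 + 10 + 18 = 31.

31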